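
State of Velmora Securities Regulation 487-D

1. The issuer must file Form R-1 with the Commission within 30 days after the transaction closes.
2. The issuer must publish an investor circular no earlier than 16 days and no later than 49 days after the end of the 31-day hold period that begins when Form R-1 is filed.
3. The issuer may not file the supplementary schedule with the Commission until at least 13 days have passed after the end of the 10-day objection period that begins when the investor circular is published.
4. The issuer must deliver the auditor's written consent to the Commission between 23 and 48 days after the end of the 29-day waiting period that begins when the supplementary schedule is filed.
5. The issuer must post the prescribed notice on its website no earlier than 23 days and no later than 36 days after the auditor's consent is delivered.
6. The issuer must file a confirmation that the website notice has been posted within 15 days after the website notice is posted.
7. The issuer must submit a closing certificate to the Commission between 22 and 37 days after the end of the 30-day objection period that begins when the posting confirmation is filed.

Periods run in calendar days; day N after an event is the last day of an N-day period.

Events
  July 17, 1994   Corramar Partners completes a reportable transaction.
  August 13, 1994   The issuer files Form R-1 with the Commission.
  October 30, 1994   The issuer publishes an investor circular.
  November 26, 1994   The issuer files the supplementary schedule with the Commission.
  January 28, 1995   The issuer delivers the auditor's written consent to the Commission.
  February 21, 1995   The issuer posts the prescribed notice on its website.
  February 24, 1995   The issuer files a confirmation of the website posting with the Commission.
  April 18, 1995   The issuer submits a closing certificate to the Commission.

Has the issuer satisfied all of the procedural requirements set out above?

Yes

(1) due by July 17, 1994 + 30 days = August 16, 1994; done August 13, 1994 — timely.
(2) the permitted window runs from September 13, 1994 + 16 = September 29, 1994 to September 13, 1994 + 49 = November 1, 1994; done October 30, 1994 — within the window.
(3) permitted from November 9, 1994 + 13 days = November 22, 1994 onward; done November 26, 1994 — permitted.
(4) the permitted window runs from December 25, 1994 + 23 = January 17, 1995 to December 25, 1994 + 48 = February 11, 1995; done January 28, 1995 — within the window.
(5) the permitted window runs from January 28, 1995 + 23 = February 20, 1995 to January 28, 1995 + 36 = March 5, 1995; February 21, 1995 falls inside that range.
(6) due by February 21, 1995 + 15 days = March 8, 1995; February 24, 1995 is within that limit.
(7) the permitted window runs from March 26, 1995 + 22 = April 17, 1995 to March 26, 1995 + 37 = May 2, 1995; done April 18, 1995 — within the window.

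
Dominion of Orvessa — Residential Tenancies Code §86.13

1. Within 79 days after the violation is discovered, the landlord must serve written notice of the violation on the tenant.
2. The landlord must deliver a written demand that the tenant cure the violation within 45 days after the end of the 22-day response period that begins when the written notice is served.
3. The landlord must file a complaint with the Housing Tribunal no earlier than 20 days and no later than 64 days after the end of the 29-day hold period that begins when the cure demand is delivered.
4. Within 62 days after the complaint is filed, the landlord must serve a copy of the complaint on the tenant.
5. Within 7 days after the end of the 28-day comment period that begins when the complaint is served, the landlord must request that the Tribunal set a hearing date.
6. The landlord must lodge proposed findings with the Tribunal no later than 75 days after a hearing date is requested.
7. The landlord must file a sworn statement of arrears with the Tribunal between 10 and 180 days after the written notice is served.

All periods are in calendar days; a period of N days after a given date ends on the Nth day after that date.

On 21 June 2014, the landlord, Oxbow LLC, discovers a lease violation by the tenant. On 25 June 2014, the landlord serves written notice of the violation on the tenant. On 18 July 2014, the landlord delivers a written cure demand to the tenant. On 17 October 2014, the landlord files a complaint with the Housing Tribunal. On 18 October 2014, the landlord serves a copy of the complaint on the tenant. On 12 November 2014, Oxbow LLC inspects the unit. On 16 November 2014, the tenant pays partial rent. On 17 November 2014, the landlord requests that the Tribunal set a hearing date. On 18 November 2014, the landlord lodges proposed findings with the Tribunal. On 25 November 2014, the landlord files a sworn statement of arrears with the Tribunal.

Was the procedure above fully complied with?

Step 1: 79 days after 21 June 2014 (when the violation is discovered) is 8 September 2014; done 25 June 2014 — timely.
Step 2: 45 days after 17 July 2014 (end of the 22-day response period, which began when the written notice is served on 25 June 2014) is 31 August 2014; completed 18 July 2014, before the deadline.
Step 3: the window is 20–64 days after 16 August 2014 (end of the 29-day hold period, which began when the cure demand is delivered on 18 July 2014), so 5 September 2014 through 19 October 2014; done 17 October 2014 — within the window.
Step 4: 62 days after 17 October 2014 (when the complaint is filed) is 18 December 2014; 18 October 2014 is within that limit.
Step 5: 7 days after 15 November 2014 (end of the 28-day comment period, which began when the complaint is served on 18 October 2014) is 22 November 2014; completed 17 November 2014, before the deadline.
Step 6: 75 days after 17 November 2014 (when a hearing date is requested) is 31 January 2015; done 18 November 2014 — timely.
Step 7: the window is 10–180 days after 25 June 2014 (when the written notice is served), so 5 July 2014 through 22 December 2014; 25 November 2014 falls inside that range.

Yes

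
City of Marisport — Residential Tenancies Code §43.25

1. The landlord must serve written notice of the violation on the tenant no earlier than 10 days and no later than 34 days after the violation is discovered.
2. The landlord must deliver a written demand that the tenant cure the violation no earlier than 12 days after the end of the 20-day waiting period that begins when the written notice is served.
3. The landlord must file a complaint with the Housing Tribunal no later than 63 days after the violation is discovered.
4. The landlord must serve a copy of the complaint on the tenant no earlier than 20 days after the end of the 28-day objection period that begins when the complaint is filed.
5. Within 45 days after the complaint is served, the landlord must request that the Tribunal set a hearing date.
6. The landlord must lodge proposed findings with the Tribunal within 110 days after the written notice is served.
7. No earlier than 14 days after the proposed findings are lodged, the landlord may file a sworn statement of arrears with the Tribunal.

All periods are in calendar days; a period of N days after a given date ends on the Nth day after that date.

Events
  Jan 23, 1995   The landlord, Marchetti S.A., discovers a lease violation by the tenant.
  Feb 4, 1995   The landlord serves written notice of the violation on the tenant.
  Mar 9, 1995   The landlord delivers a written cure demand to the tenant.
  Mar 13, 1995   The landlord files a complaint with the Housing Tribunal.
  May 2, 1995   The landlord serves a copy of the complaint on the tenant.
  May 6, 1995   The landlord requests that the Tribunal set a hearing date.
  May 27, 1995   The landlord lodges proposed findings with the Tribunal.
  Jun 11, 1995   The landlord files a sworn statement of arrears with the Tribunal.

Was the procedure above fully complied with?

Step 1: the window is 10–34 days after Jan 23, 1995 (when the violation is discovered), so Feb 2, 1995 through Feb 26, 1995; done Feb 4, 1995, which is between those dates.
Step 2: the earliest permitted date is 12 days after Feb 24, 1995 (end of the 20-day waiting period, which began when the written notice is served on Feb 4, 1995), i.e. Mar 8, 1995; done Mar 9, 1995 — permitted.
Step 3: 63 days after Jan 23, 1995 (when the violation is discovered) is Mar 27, 1995; done Mar 13, 1995 — timely.
Step 4: the earliest permitted date is 20 days after Apr 10, 1995 (end of the 28-day objection period, which began when the complaint is filed on Mar 13, 1995), i.e. Apr 30, 1995; May 2, 1995 is on or after that date.
Step 5: 45 days after May 2, 1995 (when the complaint is served) is Jun 16, 1995; May 6, 1995 is within that limit.
Step 6: 110 days after Feb 4, 1995 (when the written notice is served) is May 25, 1995; done May 27, 1995 — 2 days late.
No need to go further; step 6 was not satisfied.

No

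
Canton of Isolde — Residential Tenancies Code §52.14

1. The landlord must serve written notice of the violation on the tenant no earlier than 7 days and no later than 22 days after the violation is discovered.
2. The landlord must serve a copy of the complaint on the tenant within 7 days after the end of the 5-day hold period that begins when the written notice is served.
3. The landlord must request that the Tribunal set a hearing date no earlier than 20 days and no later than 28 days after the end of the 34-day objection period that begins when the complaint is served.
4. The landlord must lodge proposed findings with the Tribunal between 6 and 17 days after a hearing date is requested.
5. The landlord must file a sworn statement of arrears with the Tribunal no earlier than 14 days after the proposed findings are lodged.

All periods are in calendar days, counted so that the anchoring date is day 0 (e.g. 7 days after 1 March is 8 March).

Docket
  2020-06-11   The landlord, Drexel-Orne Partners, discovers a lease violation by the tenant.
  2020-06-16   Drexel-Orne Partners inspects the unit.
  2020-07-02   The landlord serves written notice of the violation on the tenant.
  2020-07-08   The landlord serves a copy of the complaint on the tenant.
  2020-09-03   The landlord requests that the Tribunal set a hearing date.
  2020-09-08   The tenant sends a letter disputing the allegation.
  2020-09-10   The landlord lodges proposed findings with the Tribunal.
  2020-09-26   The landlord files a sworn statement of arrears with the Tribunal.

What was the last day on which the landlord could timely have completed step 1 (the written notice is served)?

Step 1 runs from 2020-06-11, when the violation is discovered. The window is 7–22 days after 2020-06-11; it closes on 2020-07-03.

2020-07-03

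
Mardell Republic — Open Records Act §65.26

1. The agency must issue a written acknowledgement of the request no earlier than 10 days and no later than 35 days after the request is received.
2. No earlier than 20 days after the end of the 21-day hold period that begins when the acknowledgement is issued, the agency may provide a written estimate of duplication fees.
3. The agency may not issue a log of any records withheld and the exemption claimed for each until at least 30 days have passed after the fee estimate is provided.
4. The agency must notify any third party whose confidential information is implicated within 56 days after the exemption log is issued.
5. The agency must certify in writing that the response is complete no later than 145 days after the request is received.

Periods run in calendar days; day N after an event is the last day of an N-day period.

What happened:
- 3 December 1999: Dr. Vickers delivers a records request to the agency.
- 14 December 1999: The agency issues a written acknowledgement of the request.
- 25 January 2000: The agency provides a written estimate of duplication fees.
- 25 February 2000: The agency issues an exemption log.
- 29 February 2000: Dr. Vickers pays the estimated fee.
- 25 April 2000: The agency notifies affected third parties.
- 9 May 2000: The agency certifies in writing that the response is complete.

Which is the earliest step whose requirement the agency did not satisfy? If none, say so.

Step 1: the window is 10–35 days after 3 December 1999 (when the request is received), so 13 December 1999 through 7 January 2000; done 14 December 1999, which is between those dates.
Step 2: the earliest permitted date is 20 days after 4 January 2000 (end of the 21-day hold period, which began when the acknowledgement is issued on 14 December 1999), i.e. 24 January 2000; done 25 January 2000, after the minimum wait.
Step 3: the earliest permitted date is 30 days after 25 January 2000 (when the fee estimate is provided), i.e. 24 February 2000; 25 February 2000 is on or after that date.
Step 4: 56 days after 25 February 2000 (when the exemption log is issued) is 21 April 2000; done 25 April 2000 — 4 days late.

Step 4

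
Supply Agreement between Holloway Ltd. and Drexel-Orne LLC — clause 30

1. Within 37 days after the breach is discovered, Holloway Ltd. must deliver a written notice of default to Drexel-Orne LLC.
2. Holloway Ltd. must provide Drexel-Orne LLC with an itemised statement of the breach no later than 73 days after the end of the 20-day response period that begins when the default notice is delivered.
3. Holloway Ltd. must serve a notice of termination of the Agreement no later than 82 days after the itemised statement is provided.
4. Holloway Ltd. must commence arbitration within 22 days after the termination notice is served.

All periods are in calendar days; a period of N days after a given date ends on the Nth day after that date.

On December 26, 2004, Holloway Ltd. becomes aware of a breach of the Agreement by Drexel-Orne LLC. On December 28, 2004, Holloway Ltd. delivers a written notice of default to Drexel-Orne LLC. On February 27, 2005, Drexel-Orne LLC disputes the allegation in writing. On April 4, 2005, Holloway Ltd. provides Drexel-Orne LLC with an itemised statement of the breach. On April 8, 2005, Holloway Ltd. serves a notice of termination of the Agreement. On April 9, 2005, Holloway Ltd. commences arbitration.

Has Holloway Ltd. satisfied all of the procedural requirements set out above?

No

(1) due by December 26, 2004 + 37 days = February 1, 2005; done December 28, 2004 — timely.
(2) due by January 17, 2005 + 73 days = March 31, 2005; not done until April 4, 2005, 4 days after the deadline.
The procedure was therefore not followed at step 2.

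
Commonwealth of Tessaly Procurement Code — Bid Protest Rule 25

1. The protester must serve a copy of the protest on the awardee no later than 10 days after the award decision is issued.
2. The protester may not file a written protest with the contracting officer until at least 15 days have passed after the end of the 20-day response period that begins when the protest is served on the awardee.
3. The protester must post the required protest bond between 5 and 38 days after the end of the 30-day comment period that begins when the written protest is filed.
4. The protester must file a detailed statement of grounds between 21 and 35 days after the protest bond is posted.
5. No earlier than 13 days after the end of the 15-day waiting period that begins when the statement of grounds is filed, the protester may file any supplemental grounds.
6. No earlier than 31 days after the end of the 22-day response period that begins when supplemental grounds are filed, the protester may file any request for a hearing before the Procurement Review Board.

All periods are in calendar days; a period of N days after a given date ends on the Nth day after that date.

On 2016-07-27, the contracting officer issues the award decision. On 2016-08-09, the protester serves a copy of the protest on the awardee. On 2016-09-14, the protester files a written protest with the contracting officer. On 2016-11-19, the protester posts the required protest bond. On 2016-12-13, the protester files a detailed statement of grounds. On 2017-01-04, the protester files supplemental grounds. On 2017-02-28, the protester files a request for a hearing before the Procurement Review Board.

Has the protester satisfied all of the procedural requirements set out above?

Step 1: 10 days after 2016-07-27 (when the award decision is issued) is 2016-08-06; 2016-08-09 misses that deadline by 3 days.
Later steps need not be reached.

No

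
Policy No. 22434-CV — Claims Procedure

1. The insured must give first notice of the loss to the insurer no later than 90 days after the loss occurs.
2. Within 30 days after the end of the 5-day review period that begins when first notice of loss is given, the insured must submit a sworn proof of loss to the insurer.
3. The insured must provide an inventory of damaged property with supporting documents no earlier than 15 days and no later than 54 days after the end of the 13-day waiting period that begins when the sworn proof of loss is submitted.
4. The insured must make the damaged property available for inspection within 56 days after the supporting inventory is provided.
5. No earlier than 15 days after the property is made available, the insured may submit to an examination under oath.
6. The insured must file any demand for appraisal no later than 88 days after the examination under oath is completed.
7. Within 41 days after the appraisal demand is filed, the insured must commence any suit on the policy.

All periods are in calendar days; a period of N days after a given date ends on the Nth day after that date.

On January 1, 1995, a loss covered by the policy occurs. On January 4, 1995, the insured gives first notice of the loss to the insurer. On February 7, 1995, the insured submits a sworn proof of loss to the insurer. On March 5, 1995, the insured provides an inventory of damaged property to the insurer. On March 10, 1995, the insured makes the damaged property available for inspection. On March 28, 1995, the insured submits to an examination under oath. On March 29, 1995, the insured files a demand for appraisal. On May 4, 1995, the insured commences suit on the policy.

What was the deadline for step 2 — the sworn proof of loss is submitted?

First notice of loss is given on January 4, 1995; the 5-day review period therefore ends January 9, 1995, and step 2 runs from that date. 30 days after January 9, 1995 is February 8, 1995.

February 8, 1995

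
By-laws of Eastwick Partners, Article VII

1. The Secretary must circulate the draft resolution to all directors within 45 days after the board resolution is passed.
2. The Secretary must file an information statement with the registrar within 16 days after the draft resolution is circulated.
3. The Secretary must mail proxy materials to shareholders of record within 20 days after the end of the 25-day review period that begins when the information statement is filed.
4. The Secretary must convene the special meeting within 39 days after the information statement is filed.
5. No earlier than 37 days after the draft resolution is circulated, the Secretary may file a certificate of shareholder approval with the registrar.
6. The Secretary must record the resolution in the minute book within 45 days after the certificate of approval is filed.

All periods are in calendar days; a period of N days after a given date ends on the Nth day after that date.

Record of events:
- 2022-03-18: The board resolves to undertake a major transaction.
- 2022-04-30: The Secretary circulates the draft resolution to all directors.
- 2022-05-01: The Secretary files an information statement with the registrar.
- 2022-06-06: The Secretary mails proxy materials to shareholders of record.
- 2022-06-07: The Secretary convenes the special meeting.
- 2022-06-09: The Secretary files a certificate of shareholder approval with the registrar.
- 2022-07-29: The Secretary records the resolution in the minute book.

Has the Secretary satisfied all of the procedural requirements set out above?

Step 1 — counting 45 days from 2022-03-18 (when the board resolution is passed) gives a deadline of 2022-05-02; done 2022-04-30 — timely.
Step 2 — counting 16 days from 2022-04-30 (when the draft resolution is circulated) gives a deadline of 2022-05-16; done 2022-05-01 — timely.
Step 3 — counting 20 days from 2022-05-26 (end of the 25-day review period, which began when the information statement is filed on 2022-05-01) gives a deadline of 2022-06-15; done 2022-06-06 — timely.
Step 4 — counting 39 days from 2022-05-01 (when the information statement is filed) gives a deadline of 2022-06-09; completed 2022-06-07, before the deadline.
Step 5 — must wait 37 days from 2022-04-30 (when the draft resolution is circulated), so not before 2022-06-06; 2022-06-09 is on or after that date.
Step 6 — counting 45 days from 2022-06-09 (when the certificate of approval is filed) gives a deadline of 2022-07-24; 2022-07-29 misses that deadline by 5 days.

No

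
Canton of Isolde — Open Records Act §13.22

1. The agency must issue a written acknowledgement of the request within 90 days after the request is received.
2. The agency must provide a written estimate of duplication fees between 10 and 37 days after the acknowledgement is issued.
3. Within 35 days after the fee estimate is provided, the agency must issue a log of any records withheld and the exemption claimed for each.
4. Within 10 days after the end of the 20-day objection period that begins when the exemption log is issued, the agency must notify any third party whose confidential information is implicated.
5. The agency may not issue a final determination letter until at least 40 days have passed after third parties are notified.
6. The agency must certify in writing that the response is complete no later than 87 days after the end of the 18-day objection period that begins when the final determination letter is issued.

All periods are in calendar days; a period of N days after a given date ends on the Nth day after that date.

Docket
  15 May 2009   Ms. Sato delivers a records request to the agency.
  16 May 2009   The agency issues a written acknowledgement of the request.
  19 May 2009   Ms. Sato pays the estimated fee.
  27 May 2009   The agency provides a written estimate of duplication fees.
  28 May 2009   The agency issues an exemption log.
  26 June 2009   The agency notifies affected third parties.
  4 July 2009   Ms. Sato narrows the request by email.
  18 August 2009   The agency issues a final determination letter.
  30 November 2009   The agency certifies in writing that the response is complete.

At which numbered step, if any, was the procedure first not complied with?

None — every step was satisfied

(1) due by 15 May 2009 + 90 days = 13 August 2009; completed 16 May 2009, before the deadline.
(2) the permitted window runs from 16 May 2009 + 10 = 26 May 2009 to 16 May 2009 + 37 = 22 June 2009; done 27 May 2009, which is between those dates.
(3) due by 27 May 2009 + 35 days = 1 July 2009; 28 May 2009 is within that limit.
(4) due by 17 June 2009 + 10 days = 27 June 2009; 26 June 2009 is within that limit.
(5) permitted from 26 June 2009 + 40 days = 5 August 2009 onward; done 18 August 2009, after the minimum wait.
(6) due by 5 September 2009 + 87 days = 1 December 2009; done 30 November 2009 — timely.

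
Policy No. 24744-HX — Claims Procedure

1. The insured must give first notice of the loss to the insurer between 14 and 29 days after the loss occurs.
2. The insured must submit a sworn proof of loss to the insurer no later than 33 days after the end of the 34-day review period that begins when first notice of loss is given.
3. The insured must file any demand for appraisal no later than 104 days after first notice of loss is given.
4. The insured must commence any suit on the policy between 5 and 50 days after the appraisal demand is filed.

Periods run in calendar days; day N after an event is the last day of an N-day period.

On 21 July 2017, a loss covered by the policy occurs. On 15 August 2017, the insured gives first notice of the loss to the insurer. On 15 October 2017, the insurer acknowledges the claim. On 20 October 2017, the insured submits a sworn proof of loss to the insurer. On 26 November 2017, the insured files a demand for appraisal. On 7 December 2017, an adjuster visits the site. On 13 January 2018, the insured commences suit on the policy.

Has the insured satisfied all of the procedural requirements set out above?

Yes

Step 1 — 14 and 29 days from 21 July 2017 (when the loss occurs) are 4 August 2017 and 19 August 2017 respectively; 15 August 2017 falls inside that range.
Step 2 — counting 33 days from 18 September 2017 (end of the 34-day review period, which began when first notice of loss is given on 15 August 2017) gives a deadline of 21 October 2017; 20 October 2017 is within that limit.
Step 3 — counting 104 days from 15 August 2017 (when first notice of loss is given) gives a deadline of 27 November 2017; 26 November 2017 is within that limit.
Step 4 — 5 and 50 days from 26 November 2017 (when the appraisal demand is filed) are 1 December 2017 and 15 January 2018 respectively; 13 January 2018 falls inside that range.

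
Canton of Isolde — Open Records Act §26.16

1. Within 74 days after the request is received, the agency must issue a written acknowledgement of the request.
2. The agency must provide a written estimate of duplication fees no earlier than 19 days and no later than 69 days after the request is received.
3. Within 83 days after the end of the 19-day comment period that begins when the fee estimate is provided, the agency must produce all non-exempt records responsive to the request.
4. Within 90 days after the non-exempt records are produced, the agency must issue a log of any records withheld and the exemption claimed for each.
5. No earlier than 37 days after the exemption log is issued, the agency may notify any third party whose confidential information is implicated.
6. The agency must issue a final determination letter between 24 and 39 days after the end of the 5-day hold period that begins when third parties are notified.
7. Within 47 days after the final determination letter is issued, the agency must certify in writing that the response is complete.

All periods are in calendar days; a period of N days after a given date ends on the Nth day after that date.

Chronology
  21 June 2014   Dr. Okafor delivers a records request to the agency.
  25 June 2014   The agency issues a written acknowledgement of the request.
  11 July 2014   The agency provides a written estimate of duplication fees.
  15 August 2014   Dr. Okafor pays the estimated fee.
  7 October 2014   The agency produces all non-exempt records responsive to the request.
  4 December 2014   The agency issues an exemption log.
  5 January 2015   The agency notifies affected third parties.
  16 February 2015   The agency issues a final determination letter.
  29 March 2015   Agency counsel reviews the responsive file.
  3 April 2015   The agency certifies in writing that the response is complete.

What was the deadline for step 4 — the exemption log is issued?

Step 4 runs from 7 October 2014, when the non-exempt records are produced. 90 days after 7 October 2014 is 5 January 2015.

5 January 2015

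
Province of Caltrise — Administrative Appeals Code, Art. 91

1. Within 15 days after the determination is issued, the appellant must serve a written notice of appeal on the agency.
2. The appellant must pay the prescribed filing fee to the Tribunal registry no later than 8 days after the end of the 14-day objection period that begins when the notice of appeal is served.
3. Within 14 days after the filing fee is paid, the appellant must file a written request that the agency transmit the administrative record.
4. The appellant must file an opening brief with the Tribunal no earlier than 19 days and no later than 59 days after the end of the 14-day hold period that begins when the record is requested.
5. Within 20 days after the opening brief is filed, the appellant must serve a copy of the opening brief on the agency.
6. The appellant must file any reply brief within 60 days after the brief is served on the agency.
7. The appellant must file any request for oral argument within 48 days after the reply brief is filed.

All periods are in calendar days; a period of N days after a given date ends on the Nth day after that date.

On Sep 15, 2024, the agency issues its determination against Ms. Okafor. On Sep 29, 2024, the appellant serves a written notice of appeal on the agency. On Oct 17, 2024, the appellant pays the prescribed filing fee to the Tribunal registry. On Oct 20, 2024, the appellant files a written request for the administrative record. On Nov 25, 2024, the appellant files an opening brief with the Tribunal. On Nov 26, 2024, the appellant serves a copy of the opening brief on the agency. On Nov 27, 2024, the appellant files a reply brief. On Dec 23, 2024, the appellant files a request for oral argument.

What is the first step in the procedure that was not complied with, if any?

None — every step was satisfied

Step 1 — counting 15 days from Sep 15, 2024 (when the determination is issued) gives a deadline of Sep 30, 2024; completed Sep 29, 2024, before the deadline.
Step 2 — counting 8 days from Oct 13, 2024 (end of the 14-day objection period, which began when the notice of appeal is served on Sep 29, 2024) gives a deadline of Oct 21, 2024; completed Oct 17, 2024, before the deadline.
Step 3 — counting 14 days from Oct 17, 2024 (when the filing fee is paid) gives a deadline of Oct 31, 2024; done Oct 20, 2024 — timely.
Step 4 — 19 and 59 days from Nov 3, 2024 (end of the 14-day hold period, which began when the record is requested on Oct 20, 2024) are Nov 22, 2024 and Jan 1, 2025 respectively; done Nov 25, 2024, which is between those dates.
Step 5 — counting 20 days from Nov 25, 2024 (when the opening brief is filed) gives a deadline of Dec 15, 2024; completed Nov 26, 2024, before the deadline.
Step 6 — counting 60 days from Nov 26, 2024 (when the brief is served on the agency) gives a deadline of Jan 25, 2025; done Nov 27, 2024 — timely.
Step 7 — counting 48 days from Nov 27, 2024 (when the reply brief is filed) gives a deadline of Jan 14, 2025; done Dec 23, 2024 — timely.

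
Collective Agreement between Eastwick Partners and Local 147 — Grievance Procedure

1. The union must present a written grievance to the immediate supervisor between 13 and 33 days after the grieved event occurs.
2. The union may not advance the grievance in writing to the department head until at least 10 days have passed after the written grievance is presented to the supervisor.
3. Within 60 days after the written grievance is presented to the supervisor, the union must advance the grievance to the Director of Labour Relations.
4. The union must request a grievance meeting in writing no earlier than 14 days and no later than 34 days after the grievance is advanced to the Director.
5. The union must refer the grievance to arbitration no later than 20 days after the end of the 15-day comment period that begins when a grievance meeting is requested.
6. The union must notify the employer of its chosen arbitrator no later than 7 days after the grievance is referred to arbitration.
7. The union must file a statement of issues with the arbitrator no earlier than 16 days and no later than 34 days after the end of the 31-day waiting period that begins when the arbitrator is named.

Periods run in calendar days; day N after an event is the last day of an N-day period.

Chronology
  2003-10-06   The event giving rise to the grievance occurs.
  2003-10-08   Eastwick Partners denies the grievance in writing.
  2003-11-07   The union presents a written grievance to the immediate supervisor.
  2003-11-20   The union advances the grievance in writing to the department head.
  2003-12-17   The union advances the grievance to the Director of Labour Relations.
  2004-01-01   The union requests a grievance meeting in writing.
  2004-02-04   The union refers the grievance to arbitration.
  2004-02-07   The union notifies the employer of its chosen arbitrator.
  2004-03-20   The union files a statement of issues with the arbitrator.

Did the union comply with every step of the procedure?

Step 1 — 13 and 33 days from 2003-10-06 (when the grieved event occurs) are 2003-10-19 and 2003-11-08 respectively; 2003-11-07 falls inside that range.
Step 2 — must wait 10 days from 2003-11-07 (when the written grievance is presented to the supervisor), so not before 2003-11-17; done 2003-11-20, after the minimum wait.
Step 3 — counting 60 days from 2003-11-07 (when the written grievance is presented to the supervisor) gives a deadline of 2004-01-06; 2003-12-17 is within that limit.
Step 4 — 14 and 34 days from 2003-12-17 (when the grievance is advanced to the Director) are 2003-12-31 and 2004-01-20 respectively; done 2004-01-01, which is between those dates.
Step 5 — counting 20 days from 2004-01-16 (end of the 15-day comment period, which began when a grievance meeting is requested on 2004-01-01) gives a deadline of 2004-02-05; 2004-02-04 is within that limit.
Step 6 — counting 7 days from 2004-02-04 (when the grievance is referred to arbitration) gives a deadline of 2004-02-11; 2004-02-07 is within that limit.
Step 7 — 16 and 34 days from 2004-03-09 (end of the 31-day waiting period, which began when the arbitrator is named on 2004-02-07) are 2004-03-25 and 2004-04-12 respectively; done 2004-03-20 — 5 days before the window opened.

No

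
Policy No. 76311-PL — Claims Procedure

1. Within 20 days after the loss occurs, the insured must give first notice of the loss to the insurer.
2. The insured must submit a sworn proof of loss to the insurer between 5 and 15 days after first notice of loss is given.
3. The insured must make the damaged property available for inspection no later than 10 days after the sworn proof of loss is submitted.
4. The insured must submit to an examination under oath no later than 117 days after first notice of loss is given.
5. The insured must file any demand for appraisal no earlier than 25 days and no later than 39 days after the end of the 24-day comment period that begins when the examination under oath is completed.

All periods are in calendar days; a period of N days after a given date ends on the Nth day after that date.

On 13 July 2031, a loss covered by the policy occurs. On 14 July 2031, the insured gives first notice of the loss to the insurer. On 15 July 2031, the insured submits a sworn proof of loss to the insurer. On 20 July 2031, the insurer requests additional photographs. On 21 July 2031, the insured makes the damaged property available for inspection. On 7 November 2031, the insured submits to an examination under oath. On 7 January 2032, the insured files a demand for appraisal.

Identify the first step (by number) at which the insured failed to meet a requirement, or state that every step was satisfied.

Step 2

(1) due by 13 July 2031 + 20 days = 2 August 2031; done 14 July 2031 — timely.
(2) the permitted window runs from 14 July 2031 + 5 = 19 July 2031 to 14 July 2031 + 15 = 29 July 2031; done 15 July 2031 — 4 days before the window opened.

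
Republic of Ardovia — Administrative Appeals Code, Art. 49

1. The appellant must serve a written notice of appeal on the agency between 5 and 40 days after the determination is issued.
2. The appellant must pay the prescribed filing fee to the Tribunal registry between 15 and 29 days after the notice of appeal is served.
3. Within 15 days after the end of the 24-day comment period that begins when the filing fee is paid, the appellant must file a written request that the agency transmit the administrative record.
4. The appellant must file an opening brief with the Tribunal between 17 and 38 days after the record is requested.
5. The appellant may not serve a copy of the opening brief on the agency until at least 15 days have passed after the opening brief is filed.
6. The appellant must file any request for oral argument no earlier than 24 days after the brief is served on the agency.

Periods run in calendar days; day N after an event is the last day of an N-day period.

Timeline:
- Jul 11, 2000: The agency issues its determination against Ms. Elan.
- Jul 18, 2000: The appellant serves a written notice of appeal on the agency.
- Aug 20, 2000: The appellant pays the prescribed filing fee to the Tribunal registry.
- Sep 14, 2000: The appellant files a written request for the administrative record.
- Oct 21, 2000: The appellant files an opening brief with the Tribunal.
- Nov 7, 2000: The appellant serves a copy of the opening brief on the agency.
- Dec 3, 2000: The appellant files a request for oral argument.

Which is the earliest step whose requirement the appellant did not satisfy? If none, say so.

Step 2

Step 1: the window is 5–40 days after Jul 11, 2000 (when the determination is issued), so Jul 16, 2000 through Aug 20, 2000; Jul 18, 2000 falls inside that range.
Step 2: the window is 15–29 days after Jul 18, 2000 (when the notice of appeal is served), so Aug 2, 2000 through Aug 16, 2000; done Aug 20, 2000 — 4 days after the window closed.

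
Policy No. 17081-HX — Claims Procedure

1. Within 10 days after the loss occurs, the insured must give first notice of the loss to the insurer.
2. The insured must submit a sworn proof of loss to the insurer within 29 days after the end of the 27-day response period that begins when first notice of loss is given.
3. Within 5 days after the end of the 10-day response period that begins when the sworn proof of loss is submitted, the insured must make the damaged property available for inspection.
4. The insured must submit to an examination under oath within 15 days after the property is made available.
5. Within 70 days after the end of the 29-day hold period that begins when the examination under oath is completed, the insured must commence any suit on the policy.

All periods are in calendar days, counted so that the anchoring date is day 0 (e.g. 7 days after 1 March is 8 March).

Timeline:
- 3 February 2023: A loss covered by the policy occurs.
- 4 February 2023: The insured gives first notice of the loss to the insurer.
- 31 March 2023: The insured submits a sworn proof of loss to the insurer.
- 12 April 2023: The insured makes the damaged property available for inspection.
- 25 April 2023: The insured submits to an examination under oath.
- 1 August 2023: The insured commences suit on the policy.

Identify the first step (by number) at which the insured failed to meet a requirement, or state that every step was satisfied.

(1) due by 3 February 2023 + 10 days = 13 February 2023; 4 February 2023 is within that limit.
(2) due by 3 March 2023 + 29 days = 1 April 2023; done 31 March 2023 — timely.
(3) due by 10 April 2023 + 5 days = 15 April 2023; completed 12 April 2023, before the deadline.
(4) due by 12 April 2023 + 15 days = 27 April 2023; 25 April 2023 is within that limit.
(5) due by 24 May 2023 + 70 days = 2 August 2023; completed 1 August 2023, before the deadline.

None — every step was satisfied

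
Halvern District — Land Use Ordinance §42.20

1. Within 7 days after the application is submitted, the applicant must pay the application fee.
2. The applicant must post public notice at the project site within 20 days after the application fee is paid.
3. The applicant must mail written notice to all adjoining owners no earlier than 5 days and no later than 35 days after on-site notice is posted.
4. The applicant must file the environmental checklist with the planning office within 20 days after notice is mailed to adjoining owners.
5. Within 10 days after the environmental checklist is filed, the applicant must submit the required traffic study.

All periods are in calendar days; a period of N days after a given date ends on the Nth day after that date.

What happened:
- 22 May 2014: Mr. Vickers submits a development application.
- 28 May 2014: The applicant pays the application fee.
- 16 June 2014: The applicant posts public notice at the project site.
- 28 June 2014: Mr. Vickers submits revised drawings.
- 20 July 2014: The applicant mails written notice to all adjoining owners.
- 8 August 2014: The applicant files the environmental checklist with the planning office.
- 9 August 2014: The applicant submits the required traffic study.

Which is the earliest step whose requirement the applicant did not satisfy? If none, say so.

None — every step was satisfied

Step 1 — counting 7 days from 22 May 2014 (when the application is submitted) gives a deadline of 29 May 2014; done 28 May 2014 — timely.
Step 2 — counting 20 days from 28 May 2014 (when the application fee is paid) gives a deadline of 17 June 2014; done 16 June 2014 — timely.
Step 3 — 5 and 35 days from 16 June 2014 (when on-site notice is posted) are 21 June 2014 and 21 July 2014 respectively; 20 July 2014 falls inside that range.
Step 4 — counting 20 days from 20 July 2014 (when notice is mailed to adjoining owners) gives a deadline of 9 August 2014; done 8 August 2014 — timely.
Step 5 — counting 10 days from 8 August 2014 (when the environmental checklist is filed) gives a deadline of 18 August 2014; completed 9 August 2014, before the deadline.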